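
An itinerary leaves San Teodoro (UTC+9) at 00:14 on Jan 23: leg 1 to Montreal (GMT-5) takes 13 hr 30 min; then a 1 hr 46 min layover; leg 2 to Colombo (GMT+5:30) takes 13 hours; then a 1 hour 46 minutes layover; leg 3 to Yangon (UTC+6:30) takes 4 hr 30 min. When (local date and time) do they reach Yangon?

Convert departure to UTC: 00:14 − 9:00 = 15:14 UTC on Jan 22.
Add 13 hours and 30 minutes leg 1 → 04:44 UTC (Jan 23).
Add 1 hour 46 minutes layover in Montreal → 06:30 UTC.
Add 13 hours leg 2 → 19:30 UTC.
Add 1 hour and 46 minutes layover in Colombo → 21:16 UTC.
Add 4 hours 30 minutes leg 3 → 01:46 UTC (Jan 24).
Yangon is UTC+6:30, so local arrival = 01:46 + 6:30 = 08:16 on Jan 24.

08:16 on January 24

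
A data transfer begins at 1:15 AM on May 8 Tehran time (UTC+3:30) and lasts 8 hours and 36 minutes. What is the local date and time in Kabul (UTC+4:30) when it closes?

Convert start to UTC: 1:15 AM − 3:30 = 9:45 PM UTC on May 7.
Add 8 hours 36 minutes duration → 6:21 AM UTC (May 8).
Kabul is UTC+4:30, so local end time = 6:21 AM + 4:30 = 10:51 AM on May 8.

10:51 AM on May 8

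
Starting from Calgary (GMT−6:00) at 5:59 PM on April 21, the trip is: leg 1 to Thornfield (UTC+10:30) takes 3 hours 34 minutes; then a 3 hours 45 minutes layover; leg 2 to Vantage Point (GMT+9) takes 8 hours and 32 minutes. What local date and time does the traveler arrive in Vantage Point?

Convert departure to UTC: 5:59 PM + 6:00 = 11:59 PM UTC on Apr 21.
Add 3 hours 34 minutes leg 1 → 3:33 AM UTC (Apr 22).
Add 3 hours 45 minutes layover in Thornfield → 7:18 AM UTC.
Add 8 hours 32 minutes leg 2 → 3:50 PM UTC.
Vantage Point is UTC+9:00, so local arrival = 3:50 PM + 9:00 = 12:50 AM on Apr 23.

12:50 AM on Apr 23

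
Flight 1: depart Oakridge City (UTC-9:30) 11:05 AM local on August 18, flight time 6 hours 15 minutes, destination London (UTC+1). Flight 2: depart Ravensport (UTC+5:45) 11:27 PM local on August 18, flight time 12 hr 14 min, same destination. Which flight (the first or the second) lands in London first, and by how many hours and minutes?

Flight 1 in UTC: 11:05 AM + 9:30 = 8:35 PM on Aug 18.
+6 hours and 15 minutes → arrive 2:50 AM UTC on Aug 19.
Flight 2 in UTC: 11:27 PM − 5:45 = 5:42 PM on Aug 18.
+12 hours 14 minutes → arrive 5:56 AM UTC on Aug 19.
Flight 1 lands earlier by 3 hours 6 minutes.

the first, by 3 hours 6 minutes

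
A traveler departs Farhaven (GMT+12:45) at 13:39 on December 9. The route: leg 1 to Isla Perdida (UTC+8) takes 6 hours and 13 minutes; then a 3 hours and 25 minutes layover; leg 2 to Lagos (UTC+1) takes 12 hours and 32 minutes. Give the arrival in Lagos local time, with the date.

00:04 on December 10

Convert departure to UTC: 13:39 − 12:45 = 00:54 UTC on Dec 9.
Add 6 hours and 13 minutes leg 1 → 07:07 UTC.
Add 3 hours 25 minutes layover in Isla Perdida → 10:32 UTC.
Add 12 hours 32 minutes leg 2 → 23:04 UTC.
Lagos is UTC+1:00, so local arrival = 23:04 + 1:00 = 00:04 on Dec 10.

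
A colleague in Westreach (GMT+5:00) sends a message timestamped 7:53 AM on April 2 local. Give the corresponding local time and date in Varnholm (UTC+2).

Varnholm is 3:00 behind Westreach.
Shift by the zone difference: 7:53 AM − 3:00 = 4:53 AM on Apr 2 in Varnholm.

4:53 AM on Apr 2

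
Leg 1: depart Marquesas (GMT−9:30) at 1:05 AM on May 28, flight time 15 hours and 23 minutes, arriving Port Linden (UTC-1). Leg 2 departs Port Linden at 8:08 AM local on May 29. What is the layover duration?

7 hours 10 minutes

Convert departure to UTC: 1:05 AM + 9:30 = 10:35 AM UTC on May 28.
Add 15 hours 23 minutes flight time → 1:58 AM UTC (May 29).
Port Linden is UTC−1:00, so local arrival = 1:58 AM − 1:00 = 12:58 AM on May 29.
Layover = 8:08 AM − 12:58 AM = 7 hours 10 minutes.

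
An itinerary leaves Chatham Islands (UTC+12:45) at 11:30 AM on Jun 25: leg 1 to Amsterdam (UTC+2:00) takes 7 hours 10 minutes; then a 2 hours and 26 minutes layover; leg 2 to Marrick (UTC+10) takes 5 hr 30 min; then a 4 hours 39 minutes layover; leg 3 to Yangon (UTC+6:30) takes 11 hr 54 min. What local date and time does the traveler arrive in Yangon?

Convert departure to UTC: 11:30 AM − 12:45 = 10:45 PM UTC on Jun 24.
Add 7 hours 10 minutes leg 1 → 5:55 AM UTC (Jun 25).
Add 2 hours and 26 minutes layover in Amsterdam → 8:21 AM UTC.
Add 5 hours and 30 minutes leg 2 → 1:51 PM UTC.
Add 4 hours 39 minutes layover in Marrick → 6:30 PM UTC.
Add 11 hours and 54 minutes leg 3 → 6:24 AM UTC (Jun 26).
Yangon is UTC+6:30, so local arrival = 6:24 AM + 6:30 = 12:54 PM on Jun 26.

12:54 PM on June 26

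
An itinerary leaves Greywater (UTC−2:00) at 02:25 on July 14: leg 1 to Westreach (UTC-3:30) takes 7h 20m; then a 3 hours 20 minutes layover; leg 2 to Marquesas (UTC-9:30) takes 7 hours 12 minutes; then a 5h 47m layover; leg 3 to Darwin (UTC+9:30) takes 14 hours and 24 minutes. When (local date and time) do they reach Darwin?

Convert departure to UTC: 02:25 + 2:00 = 04:25 UTC on Jul 14.
Add 7 hours and 20 minutes leg 1 → 11:45 UTC.
Add 3 hours 20 minutes layover in Westreach → 15:05 UTC.
Add 7 hours 12 minutes leg 2 → 22:17 UTC.
Add 5 hours and 47 minutes layover in Marquesas → 04:04 UTC (Jul 15).
Add 14 hours and 24 minutes leg 3 → 18:28 UTC.
Darwin is UTC+9:30, so local arrival = 18:28 + 9:30 = 03:58 on Jul 16.

03:58 on July 16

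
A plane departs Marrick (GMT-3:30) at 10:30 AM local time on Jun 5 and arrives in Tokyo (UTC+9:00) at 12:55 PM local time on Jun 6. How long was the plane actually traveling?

Departure in UTC: 10:30 AM + 3:30 = 2:00 PM on Jun 5.
Arrival in UTC: 12:55 PM − 9:00 = 3:55 AM on Jun 6.
Elapsed = 3:55 AM − 2:00 PM (+1 day) = 13 hours 55 minutes.

13 hours 55 minutes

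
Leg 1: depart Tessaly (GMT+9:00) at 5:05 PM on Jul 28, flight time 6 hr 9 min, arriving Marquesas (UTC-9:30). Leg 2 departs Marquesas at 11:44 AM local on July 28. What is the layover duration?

7 hours

Convert departure to UTC: 5:05 PM − 9:00 = 8:05 AM UTC on Jul 28.
Add 6 hours 9 minutes flight time → 2:14 PM UTC.
Marquesas is UTC−9:30, so local arrival = 2:14 PM − 9:30 = 4:44 AM on Jul 28.
Layover = 11:44 AM − 4:44 AM = 7 hours.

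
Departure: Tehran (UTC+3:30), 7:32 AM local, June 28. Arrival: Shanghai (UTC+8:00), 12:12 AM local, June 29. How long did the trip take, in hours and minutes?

Shanghai is 4:30 ahead of Tehran.
Clock-face elapsed time (ignoring zones) is 16 hours 40 minutes.
Actual elapsed = 16 hours 40 minutes − 4:30 = 12 hours 10 minutes.

12 hours 10 minutes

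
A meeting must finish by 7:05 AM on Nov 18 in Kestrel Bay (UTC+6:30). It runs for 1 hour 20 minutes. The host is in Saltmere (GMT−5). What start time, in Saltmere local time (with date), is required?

Target end time in UTC: 7:05 AM − 6:30 = 12:35 AM on Nov 18.
Subtract 1 hour 20 minutes → start 11:15 PM UTC on Nov 17.
Saltmere is UTC−5:00: 11:15 PM − 5:00 = 6:15 PM on Nov 17.

6:15 PM on November 17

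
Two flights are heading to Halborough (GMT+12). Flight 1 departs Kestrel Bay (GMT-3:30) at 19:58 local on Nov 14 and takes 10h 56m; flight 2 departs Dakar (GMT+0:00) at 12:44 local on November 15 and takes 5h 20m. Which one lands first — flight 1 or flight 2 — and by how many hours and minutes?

Flight 1 in UTC: 19:58 + 3:30 = 23:28 on Nov 14.
+10 hours 56 minutes → arrive 10:24 UTC on Nov 15.
Flight 2 departs at 12:44 UTC (Nov 15).
+5 hours and 20 minutes → arrive 18:04 UTC on Nov 15.
Flight 1 lands earlier by 7 hours 40 minutes.

the first, by 7 hours 40 minutes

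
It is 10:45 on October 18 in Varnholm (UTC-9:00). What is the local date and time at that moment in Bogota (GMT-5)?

14:45 on Oct 18

Bogota is 4:00 ahead of Varnholm.
Shift by the zone difference: 10:45 + 4:00 = 14:45 on Oct 18 in Bogota.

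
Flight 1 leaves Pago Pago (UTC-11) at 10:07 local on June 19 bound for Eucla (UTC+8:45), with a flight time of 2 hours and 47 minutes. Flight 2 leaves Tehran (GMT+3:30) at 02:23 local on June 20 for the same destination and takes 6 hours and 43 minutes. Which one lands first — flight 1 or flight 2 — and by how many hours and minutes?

Flight 1 in UTC: 10:07 + 11:00 = 21:07 on Jun 19.
+2 hours 47 minutes → arrive 23:54 UTC on Jun 19.
Flight 2 in UTC: 02:23 − 3:30 = 22:53 on Jun 19.
+6 hours 43 minutes → arrive 05:36 UTC on Jun 20.
Flight 1 lands earlier by 5 hours 42 minutes.

the first, by 5 hours 42 minutes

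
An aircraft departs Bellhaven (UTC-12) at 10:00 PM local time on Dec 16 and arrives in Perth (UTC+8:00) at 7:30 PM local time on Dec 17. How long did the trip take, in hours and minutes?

1 hour 30 minutes

Departure in UTC: 10:00 PM + 12:00 = 10:00 AM on Dec 17.
Arrival in UTC: 7:30 PM − 8:00 = 11:30 AM on Dec 17.
Elapsed = 11:30 AM − 10:00 AM = 1 hour 30 minutes.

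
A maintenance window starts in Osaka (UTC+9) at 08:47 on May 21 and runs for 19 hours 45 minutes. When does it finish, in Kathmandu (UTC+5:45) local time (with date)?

01:17 on May 22

Convert start to UTC: 08:47 − 9:00 = 23:47 UTC on May 20.
Add 19 hours and 45 minutes duration → 19:32 UTC (May 21).
Kathmandu is UTC+5:45, so local end time = 19:32 + 5:45 = 01:17 on May 22.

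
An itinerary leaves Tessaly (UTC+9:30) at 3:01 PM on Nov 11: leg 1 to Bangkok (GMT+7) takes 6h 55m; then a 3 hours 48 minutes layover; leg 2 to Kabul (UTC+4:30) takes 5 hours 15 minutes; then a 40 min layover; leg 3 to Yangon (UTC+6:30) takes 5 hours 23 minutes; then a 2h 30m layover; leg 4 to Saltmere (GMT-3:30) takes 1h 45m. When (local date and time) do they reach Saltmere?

4:17 AM on November 12

Convert departure to UTC: 3:01 PM − 9:30 = 5:31 AM UTC on Nov 11.
Add 6 hours and 55 minutes leg 1 → 12:26 PM UTC.
Add 3 hours 48 minutes layover in Bangkok → 4:14 PM UTC.
Add 5 hours and 15 minutes leg 2 → 9:29 PM UTC.
Add 40 minutes layover in Kabul → 10:09 PM UTC.
Add 5 hours 23 minutes leg 3 → 3:32 AM UTC (Nov 12).
Add 2 hours 30 minutes layover in Yangon → 6:02 AM UTC.
Add 1 hour 45 minutes leg 4 → 7:47 AM UTC.
Saltmere is UTC−3:30, so local arrival = 7:47 AM − 3:30 = 4:17 AM on Nov 12.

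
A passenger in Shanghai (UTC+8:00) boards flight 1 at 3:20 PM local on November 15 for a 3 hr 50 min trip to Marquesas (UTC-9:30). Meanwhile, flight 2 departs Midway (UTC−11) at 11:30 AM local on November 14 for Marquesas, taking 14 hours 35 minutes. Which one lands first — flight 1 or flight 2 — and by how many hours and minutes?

Flight 1 in UTC: 3:20 PM − 8:00 = 7:20 AM on Nov 15.
+3 hours and 50 minutes → arrive 11:10 AM UTC on Nov 15.
Flight 2 in UTC: 11:30 AM + 11:00 = 10:30 PM on Nov 14.
+14 hours and 35 minutes → arrive 1:05 PM UTC on Nov 15.
Flight 1 lands earlier by 1 hour 55 minutes.

the first, by 1 hour 55 minutes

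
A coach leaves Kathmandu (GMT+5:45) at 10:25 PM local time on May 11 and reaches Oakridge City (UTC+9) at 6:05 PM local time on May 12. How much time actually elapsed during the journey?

Oakridge City is 3:15 ahead of Kathmandu.
Clock-face elapsed time (ignoring zones) is 19 hours 40 minutes.
Actual elapsed = 19 hours 40 minutes − 3:15 = 16 hours 25 minutes.

16 hours 25 minutes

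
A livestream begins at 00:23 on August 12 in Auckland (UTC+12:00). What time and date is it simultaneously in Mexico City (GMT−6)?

Mexico City is 18:00 behind Auckland.
Shift by the zone difference: 00:23 − 18:00 = 06:23 on Aug 11 in Mexico City.

06:23 on August 11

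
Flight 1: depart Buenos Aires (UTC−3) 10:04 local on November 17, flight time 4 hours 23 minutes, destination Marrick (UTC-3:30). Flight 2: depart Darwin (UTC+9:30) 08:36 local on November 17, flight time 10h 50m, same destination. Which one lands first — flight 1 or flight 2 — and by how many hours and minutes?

Flight 1 in UTC: 10:04 + 3:00 = 13:04 on Nov 17.
+4 hours and 23 minutes → arrive 17:27 UTC on Nov 17.
Flight 2 in UTC: 08:36 − 9:30 = 23:06 on Nov 16.
+10 hours 50 minutes → arrive 09:56 UTC on Nov 17.
Flight 2 lands earlier by 7 hours 31 minutes.

the second, by 7 hours 31 minutes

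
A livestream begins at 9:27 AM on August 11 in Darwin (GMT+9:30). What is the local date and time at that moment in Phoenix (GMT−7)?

In UTC: 9:27 AM − 9:30 = 11:57 PM on Aug 10.
Phoenix is UTC−7:00: 11:57 PM − 7:00 = 4:57 PM on Aug 10.

4:57 PM on Aug 10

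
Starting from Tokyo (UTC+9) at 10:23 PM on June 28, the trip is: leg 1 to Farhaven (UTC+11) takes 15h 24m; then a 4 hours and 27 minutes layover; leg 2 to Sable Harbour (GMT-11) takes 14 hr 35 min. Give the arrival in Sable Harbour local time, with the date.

Convert departure to UTC: 10:23 PM − 9:00 = 1:23 PM UTC on Jun 28.
Add 15 hours and 24 minutes leg 1 → 4:47 AM UTC (Jun 29).
Add 4 hours 27 minutes layover in Farhaven → 9:14 AM UTC.
Add 14 hours and 35 minutes leg 2 → 11:49 PM UTC.
Sable Harbour is UTC−11:00, so local arrival = 11:49 PM − 11:00 = 12:49 PM on Jun 29.

12:49 PM on Jun 29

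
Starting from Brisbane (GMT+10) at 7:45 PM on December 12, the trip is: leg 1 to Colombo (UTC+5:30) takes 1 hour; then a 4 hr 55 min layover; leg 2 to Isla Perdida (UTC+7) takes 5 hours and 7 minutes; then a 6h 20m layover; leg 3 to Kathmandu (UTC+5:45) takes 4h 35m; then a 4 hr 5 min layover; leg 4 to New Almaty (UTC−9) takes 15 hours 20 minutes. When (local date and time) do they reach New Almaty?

Convert departure to UTC: 7:45 PM − 10:00 = 9:45 AM UTC on Dec 12.
Add 1 hour leg 1 → 10:45 AM UTC.
Add 4 hours 55 minutes layover in Colombo → 3:40 PM UTC.
Add 5 hours and 7 minutes leg 2 → 8:47 PM UTC.
Add 6 hours 20 minutes layover in Isla Perdida → 3:07 AM UTC (Dec 13).
Add 4 hours 35 minutes leg 3 → 7:42 AM UTC.
Add 4 hours and 5 minutes layover in Kathmandu → 11:47 AM UTC.
Add 15 hours 20 minutes leg 4 → 3:07 AM UTC (Dec 14).
New Almaty is UTC−9:00, so local arrival = 3:07 AM − 9:00 = 6:07 PM on Dec 13.

6:07 PM on December 13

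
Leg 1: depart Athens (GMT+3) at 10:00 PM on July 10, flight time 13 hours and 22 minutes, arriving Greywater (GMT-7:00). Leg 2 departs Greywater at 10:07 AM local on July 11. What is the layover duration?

Convert departure to UTC: 10:00 PM − 3:00 = 7:00 PM UTC on Jul 10.
Add 13 hours and 22 minutes flight time → 8:22 AM UTC (Jul 11).
Greywater is UTC−7:00, so local arrival = 8:22 AM − 7:00 = 1:22 AM on Jul 11.
Layover = 10:07 AM − 1:22 AM = 8 hours 45 minutes.

8 hours 45 minutes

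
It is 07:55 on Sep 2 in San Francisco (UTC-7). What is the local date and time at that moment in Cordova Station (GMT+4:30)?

In UTC: 07:55 + 7:00 = 14:55 on Sep 2.
Cordova Station is UTC+4:30: 14:55 + 4:30 = 19:25 on Sep 2.

19:25 on September 2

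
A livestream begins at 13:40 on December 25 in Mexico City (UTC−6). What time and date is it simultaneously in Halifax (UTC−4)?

15:40 on December 25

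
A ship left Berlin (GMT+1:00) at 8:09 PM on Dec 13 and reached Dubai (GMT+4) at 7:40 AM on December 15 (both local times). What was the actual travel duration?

32 hours 31 minutes

Departure in UTC: 8:09 PM − 1:00 = 7:09 PM on Dec 13.
Arrival in UTC: 7:40 AM − 4:00 = 3:40 AM on Dec 15.
Elapsed = 3:40 AM − 7:09 PM (+2 days) = 32 hours 31 minutes.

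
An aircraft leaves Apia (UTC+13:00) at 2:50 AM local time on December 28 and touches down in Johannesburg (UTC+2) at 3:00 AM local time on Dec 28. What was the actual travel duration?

Departure in UTC: 2:50 AM − 13:00 = 1:50 PM on Dec 27.
Arrival in UTC: 3:00 AM − 2:00 = 1:00 AM on Dec 28.
Elapsed = 1:00 AM − 1:50 PM (+1 day) = 11 hours 10 minutes.

11 hours 10 minutes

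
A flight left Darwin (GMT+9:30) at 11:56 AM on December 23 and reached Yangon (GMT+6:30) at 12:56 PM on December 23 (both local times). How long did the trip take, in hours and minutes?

4 hours

Departure in UTC: 11:56 AM − 9:30 = 2:26 AM on Dec 23.
Arrival in UTC: 12:56 PM − 6:30 = 6:26 AM on Dec 23.
Elapsed = 6:26 AM − 2:26 AM = 4 hours.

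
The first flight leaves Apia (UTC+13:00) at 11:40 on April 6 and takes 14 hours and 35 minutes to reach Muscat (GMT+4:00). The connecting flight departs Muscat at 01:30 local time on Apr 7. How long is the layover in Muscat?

Convert departure to UTC: 11:40 − 13:00 = 22:40 UTC on Apr 5.
Add 14 hours 35 minutes flight time → 13:15 UTC (Apr 6).
Muscat is UTC+4:00, so local arrival = 13:15 + 4:00 = 17:15 on Apr 6.
Layover = 01:30 − 17:15 (+1 day) = 8 hours 15 minutes.

8 hours 15 minutes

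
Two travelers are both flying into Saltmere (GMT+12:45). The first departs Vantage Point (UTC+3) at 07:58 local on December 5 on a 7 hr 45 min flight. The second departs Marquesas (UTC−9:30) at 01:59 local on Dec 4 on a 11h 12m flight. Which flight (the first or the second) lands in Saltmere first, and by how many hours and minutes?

Flight 1 in UTC: 07:58 − 3:00 = 04:58 on Dec 5.
+7 hours and 45 minutes → arrive 12:43 UTC on Dec 5.
Flight 2 in UTC: 01:59 + 9:30 = 11:29 on Dec 4.
+11 hours 12 minutes → arrive 22:41 UTC on Dec 4.
Flight 2 lands earlier by 14 hours 2 minutes.

the second, by 14 hours 2 minutes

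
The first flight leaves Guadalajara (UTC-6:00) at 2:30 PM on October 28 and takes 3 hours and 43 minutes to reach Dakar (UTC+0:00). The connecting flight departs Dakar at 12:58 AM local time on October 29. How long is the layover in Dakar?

45 minutes

Convert departure to UTC: 2:30 PM + 6:00 = 8:30 PM UTC on Oct 28.
Add 3 hours and 43 minutes flight time → 12:13 AM UTC (Oct 29).
Dakar is UTC+0, so local arrival is the same: 12:13 AM on Oct 29.
Layover = 12:58 AM − 12:13 AM = 45 minutes.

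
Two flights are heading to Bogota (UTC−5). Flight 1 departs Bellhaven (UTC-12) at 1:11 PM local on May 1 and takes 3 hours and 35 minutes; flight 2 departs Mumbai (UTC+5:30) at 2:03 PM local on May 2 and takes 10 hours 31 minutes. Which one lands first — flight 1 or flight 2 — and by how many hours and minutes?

the first, by 14 hours 18 minutes

Flight 1 in UTC: 1:11 PM + 12:00 = 1:11 AM on May 2.
+3 hours and 35 minutes → arrive 4:46 AM UTC on May 2.
Flight 2 in UTC: 2:03 PM − 5:30 = 8:33 AM on May 2.
+10 hours and 31 minutes → arrive 7:04 PM UTC on May 2.
Flight 1 lands earlier by 14 hours 18 minutes.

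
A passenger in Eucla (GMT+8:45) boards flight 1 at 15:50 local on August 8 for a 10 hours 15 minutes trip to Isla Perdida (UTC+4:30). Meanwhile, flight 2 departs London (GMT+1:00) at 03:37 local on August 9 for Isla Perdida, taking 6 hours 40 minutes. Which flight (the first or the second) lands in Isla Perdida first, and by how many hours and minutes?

the first, by 15 hours 57 minutes

Flight 1 in UTC: 15:50 − 8:45 = 07:05 on Aug 8.
+10 hours 15 minutes → arrive 17:20 UTC on Aug 8.
Flight 2 in UTC: 03:37 − 1:00 = 02:37 on Aug 9.
+6 hours and 40 minutes → arrive 09:17 UTC on Aug 9.
Flight 1 lands earlier by 15 hours 57 minutes.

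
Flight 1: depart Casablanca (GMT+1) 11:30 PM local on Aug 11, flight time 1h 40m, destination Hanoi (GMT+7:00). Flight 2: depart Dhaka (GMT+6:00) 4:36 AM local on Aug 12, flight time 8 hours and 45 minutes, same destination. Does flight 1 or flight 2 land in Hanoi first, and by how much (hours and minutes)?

Flight 1 in UTC: 11:30 PM − 1:00 = 10:30 PM on Aug 11.
+1 hour 40 minutes → arrive 12:10 AM UTC on Aug 12.
Flight 2 in UTC: 4:36 AM − 6:00 = 10:36 PM on Aug 11.
+8 hours 45 minutes → arrive 7:21 AM UTC on Aug 12.
Flight 1 lands earlier by 7 hours 11 minutes.

the first, by 7 hours 11 minutes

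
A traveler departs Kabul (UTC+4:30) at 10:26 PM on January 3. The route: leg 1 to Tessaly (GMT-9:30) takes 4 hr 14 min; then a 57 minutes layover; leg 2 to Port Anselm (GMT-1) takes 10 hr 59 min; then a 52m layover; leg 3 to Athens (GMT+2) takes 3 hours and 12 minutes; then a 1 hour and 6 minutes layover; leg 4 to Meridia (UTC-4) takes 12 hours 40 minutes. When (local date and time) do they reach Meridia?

11:56 PM on January 4

Convert departure to UTC: 10:26 PM − 4:30 = 5:56 PM UTC on Jan 3.
Add 4 hours 14 minutes leg 1 → 10:10 PM UTC.
Add 57 minutes layover in Tessaly → 11:07 PM UTC.
Add 10 hours and 59 minutes leg 2 → 10:06 AM UTC (Jan 4).
Add 52 minutes layover in Port Anselm → 10:58 AM UTC.
Add 3 hours and 12 minutes leg 3 → 2:10 PM UTC.
Add 1 hour and 6 minutes layover in Athens → 3:16 PM UTC.
Add 12 hours 40 minutes leg 4 → 3:56 AM UTC (Jan 5).
Meridia is UTC−4:00, so local arrival = 3:56 AM − 4:00 = 11:56 PM on Jan 4.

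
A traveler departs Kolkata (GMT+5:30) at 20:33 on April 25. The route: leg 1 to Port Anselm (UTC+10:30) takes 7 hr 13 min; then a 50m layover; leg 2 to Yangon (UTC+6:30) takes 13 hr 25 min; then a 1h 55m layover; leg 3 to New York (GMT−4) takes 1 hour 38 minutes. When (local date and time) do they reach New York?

12:04 on April 26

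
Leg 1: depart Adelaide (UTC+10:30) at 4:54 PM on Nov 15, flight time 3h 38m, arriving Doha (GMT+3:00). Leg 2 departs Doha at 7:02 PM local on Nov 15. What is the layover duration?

6 hours

Convert departure to UTC: 4:54 PM − 10:30 = 6:24 AM UTC on Nov 15.
Add 3 hours and 38 minutes flight time → 10:02 AM UTC.
Doha is UTC+3:00, so local arrival = 10:02 AM + 3:00 = 1:02 PM on Nov 15.
Layover = 7:02 PM − 1:02 PM = 6 hours.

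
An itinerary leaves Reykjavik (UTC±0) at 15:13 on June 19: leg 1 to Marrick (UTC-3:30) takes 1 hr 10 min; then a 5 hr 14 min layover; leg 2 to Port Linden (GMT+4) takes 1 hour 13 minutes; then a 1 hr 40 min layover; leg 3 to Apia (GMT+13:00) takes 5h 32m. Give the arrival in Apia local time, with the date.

19:02 on June 20

Reykjavik is at UTC+0, so departure is already 15:13 UTC on Jun 19.
Add 1 hour 10 minutes leg 1 → 16:23 UTC.
Add 5 hours and 14 minutes layover in Marrick → 21:37 UTC.
Add 1 hour 13 minutes leg 2 → 22:50 UTC.
Add 1 hour 40 minutes layover in Port Linden → 00:30 UTC (Jun 20).
Add 5 hours and 32 minutes leg 3 → 06:02 UTC.
Apia is UTC+13:00, so local arrival = 06:02 + 13:00 = 19:02 on Jun 20.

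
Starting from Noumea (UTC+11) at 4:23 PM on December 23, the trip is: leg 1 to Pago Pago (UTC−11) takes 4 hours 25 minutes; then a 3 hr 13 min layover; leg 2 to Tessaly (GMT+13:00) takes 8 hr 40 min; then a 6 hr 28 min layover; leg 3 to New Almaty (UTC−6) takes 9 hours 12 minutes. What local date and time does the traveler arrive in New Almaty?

7:21 AM on December 24

Convert departure to UTC: 4:23 PM − 11:00 = 5:23 AM UTC on Dec 23.
Add 4 hours 25 minutes leg 1 → 9:48 AM UTC.
Add 3 hours 13 minutes layover in Pago Pago → 1:01 PM UTC.
Add 8 hours 40 minutes leg 2 → 9:41 PM UTC.
Add 6 hours and 28 minutes layover in Tessaly → 4:09 AM UTC (Dec 24).
Add 9 hours and 12 minutes leg 3 → 1:21 PM UTC.
New Almaty is UTC−6:00, so local arrival = 1:21 PM − 6:00 = 7:21 AM on Dec 24.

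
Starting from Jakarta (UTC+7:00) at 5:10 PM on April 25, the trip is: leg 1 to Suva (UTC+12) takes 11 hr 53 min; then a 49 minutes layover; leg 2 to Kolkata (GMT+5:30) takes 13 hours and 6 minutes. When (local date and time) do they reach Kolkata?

5:28 PM on Apr 26

Convert departure to UTC: 5:10 PM − 7:00 = 10:10 AM UTC on Apr 25.
Add 11 hours and 53 minutes leg 1 → 10:03 PM UTC.
Add 49 minutes layover in Suva → 10:52 PM UTC.
Add 13 hours 6 minutes leg 2 → 11:58 AM UTC (Apr 26).
Kolkata is UTC+5:30, so local arrival = 11:58 AM + 5:30 = 5:28 PM on Apr 26.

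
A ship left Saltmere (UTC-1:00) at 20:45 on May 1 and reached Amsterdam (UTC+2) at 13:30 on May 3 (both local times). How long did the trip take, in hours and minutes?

Departure in UTC: 20:45 + 1:00 = 21:45 on May 1.
Arrival in UTC: 13:30 − 2:00 = 11:30 on May 3.
Elapsed = 11:30 − 21:45 (+2 days) = 37 hours 45 minutes.

37 hours 45 minutes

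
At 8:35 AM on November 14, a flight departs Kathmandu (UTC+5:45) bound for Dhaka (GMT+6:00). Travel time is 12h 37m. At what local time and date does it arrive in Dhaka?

Convert departure to UTC: 8:35 AM − 5:45 = 2:50 AM UTC on Nov 14.
Add 12 hours and 37 minutes travel time → 3:27 PM UTC.
Dhaka is UTC+6:00, so local arrival = 3:27 PM + 6:00 = 9:27 PM on Nov 14.

9:27 PM on Nov 14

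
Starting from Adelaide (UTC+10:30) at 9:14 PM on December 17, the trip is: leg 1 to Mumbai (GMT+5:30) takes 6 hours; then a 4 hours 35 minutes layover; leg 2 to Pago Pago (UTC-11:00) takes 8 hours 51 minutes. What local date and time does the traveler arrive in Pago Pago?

7:10 PM on Dec 17

Convert departure to UTC: 9:14 PM − 10:30 = 10:44 AM UTC on Dec 17.
Add 6 hours leg 1 → 4:44 PM UTC.
Add 4 hours and 35 minutes layover in Mumbai → 9:19 PM UTC.
Add 8 hours 51 minutes leg 2 → 6:10 AM UTC (Dec 18).
Pago Pago is UTC−11:00, so local arrival = 6:10 AM − 11:00 = 7:10 PM on Dec 17.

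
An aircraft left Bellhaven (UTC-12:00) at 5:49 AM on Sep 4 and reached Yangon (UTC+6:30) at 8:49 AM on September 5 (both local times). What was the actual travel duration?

8 hours 30 minutes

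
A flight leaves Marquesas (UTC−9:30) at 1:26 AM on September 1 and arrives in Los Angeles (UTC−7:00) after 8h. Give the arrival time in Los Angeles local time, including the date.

Convert departure to UTC: 1:26 AM + 9:30 = 10:56 AM UTC on Sep 1.
Add 8 hours travel time → 6:56 PM UTC.
Los Angeles is UTC−7:00, so local arrival = 6:56 PM − 7:00 = 11:56 AM on Sep 1.

11:56 AM on September 1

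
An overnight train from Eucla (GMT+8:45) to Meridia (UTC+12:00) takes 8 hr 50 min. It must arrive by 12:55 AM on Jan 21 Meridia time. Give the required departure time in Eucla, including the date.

12:50 PM on January 20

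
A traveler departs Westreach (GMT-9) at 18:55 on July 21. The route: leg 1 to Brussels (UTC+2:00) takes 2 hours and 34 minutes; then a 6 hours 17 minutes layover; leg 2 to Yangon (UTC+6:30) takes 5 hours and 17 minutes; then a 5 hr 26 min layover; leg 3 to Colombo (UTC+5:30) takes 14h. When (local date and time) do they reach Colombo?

18:59 on July 23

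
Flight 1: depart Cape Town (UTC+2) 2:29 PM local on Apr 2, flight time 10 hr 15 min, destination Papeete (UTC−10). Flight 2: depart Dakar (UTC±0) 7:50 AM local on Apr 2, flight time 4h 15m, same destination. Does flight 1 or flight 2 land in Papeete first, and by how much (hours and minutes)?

the second, by 10 hours 39 minutes

Flight 1 in UTC: 2:29 PM − 2:00 = 12:29 PM on Apr 2.
+10 hours and 15 minutes → arrive 10:44 PM UTC on Apr 2.
Flight 2 departs at 7:50 AM UTC (Apr 2).
+4 hours 15 minutes → arrive 12:05 PM UTC on Apr 2.
Flight 2 lands earlier by 10 hours 39 minutes.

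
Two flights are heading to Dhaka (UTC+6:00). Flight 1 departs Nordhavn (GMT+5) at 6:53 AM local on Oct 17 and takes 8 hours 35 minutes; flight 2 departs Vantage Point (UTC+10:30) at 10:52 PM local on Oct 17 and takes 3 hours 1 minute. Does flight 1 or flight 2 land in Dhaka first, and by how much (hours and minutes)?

the first, by 4 hours 55 minutes

Flight 1 in UTC: 6:53 AM − 5:00 = 1:53 AM on Oct 17.
+8 hours and 35 minutes → arrive 10:28 AM UTC on Oct 17.
Flight 2 in UTC: 10:52 PM − 10:30 = 12:22 PM on Oct 17.
+3 hours 1 minute → arrive 3:23 PM UTC on Oct 17.
Flight 1 lands earlier by 4 hours 55 minutes.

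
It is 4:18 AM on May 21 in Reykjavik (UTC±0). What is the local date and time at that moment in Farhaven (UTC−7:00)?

9:18 PM on May 20

Reykjavik is UTC+0 so that is 4:18 AM UTC.
Farhaven is UTC−7:00: 4:18 AM − 7:00 = 9:18 PM on May 20.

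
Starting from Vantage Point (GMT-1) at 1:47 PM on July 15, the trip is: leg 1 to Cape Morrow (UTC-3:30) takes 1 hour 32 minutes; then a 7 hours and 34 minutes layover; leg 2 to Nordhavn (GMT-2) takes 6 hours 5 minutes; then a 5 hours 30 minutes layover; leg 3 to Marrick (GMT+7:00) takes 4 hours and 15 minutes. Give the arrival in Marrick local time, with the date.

Convert departure to UTC: 1:47 PM + 1:00 = 2:47 PM UTC on Jul 15.
Add 1 hour and 32 minutes leg 1 → 4:19 PM UTC.
Add 7 hours and 34 minutes layover in Cape Morrow → 11:53 PM UTC.
Add 6 hours and 5 minutes leg 2 → 5:58 AM UTC (Jul 16).
Add 5 hours 30 minutes layover in Nordhavn → 11:28 AM UTC.
Add 4 hours 15 minutes leg 3 → 3:43 PM UTC.
Marrick is UTC+7:00, so local arrival = 3:43 PM + 7:00 = 10:43 PM on Jul 16.

10:43 PM on Jul 16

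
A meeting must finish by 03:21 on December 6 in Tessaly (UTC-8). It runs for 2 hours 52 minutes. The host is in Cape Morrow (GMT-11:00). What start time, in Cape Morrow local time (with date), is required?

Target end time in UTC: 03:21 + 8:00 = 11:21 on Dec 6.
Subtract 2 hours and 52 minutes → start 08:29 UTC on Dec 6.
Cape Morrow is UTC−11:00: 08:29 − 11:00 = 21:29 on Dec 5.

21:29 on December 5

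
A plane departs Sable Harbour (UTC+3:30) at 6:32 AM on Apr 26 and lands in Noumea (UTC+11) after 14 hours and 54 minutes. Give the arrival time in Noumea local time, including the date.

4:56 AM on April 27

Convert departure to UTC: 6:32 AM − 3:30 = 3:02 AM UTC on Apr 26.
Add 14 hours 54 minutes travel time → 5:56 PM UTC.
Noumea is UTC+11:00, so local arrival = 5:56 PM + 11:00 = 4:56 AM on Apr 27.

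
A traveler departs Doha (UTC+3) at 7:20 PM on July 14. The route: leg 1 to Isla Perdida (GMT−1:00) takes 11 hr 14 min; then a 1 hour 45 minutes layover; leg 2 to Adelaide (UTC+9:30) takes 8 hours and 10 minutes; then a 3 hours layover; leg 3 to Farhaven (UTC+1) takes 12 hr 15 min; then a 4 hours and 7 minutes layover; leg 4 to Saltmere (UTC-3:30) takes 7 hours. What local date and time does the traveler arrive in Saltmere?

12:21 PM on July 16

Convert departure to UTC: 7:20 PM − 3:00 = 4:20 PM UTC on Jul 14.
Add 11 hours 14 minutes leg 1 → 3:34 AM UTC (Jul 15).
Add 1 hour and 45 minutes layover in Isla Perdida → 5:19 AM UTC.
Add 8 hours and 10 minutes leg 2 → 1:29 PM UTC.
Add 3 hours layover in Adelaide → 4:29 PM UTC.
Add 12 hours 15 minutes leg 3 → 4:44 AM UTC (Jul 16).
Add 4 hours 7 minutes layover in Farhaven → 8:51 AM UTC.
Add 7 hours leg 4 → 3:51 PM UTC.
Saltmere is UTC−3:30, so local arrival = 3:51 PM − 3:30 = 12:21 PM on Jul 16.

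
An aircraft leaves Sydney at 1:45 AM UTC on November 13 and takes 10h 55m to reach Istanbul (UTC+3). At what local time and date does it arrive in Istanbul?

3:40 PM on Nov 13

Departure is given in UTC: 1:45 AM on Nov 13.
Add 10 hours 55 minutes → 12:40 PM UTC.
Istanbul is UTC+3:00: 12:40 PM + 3:00 = 3:40 PM on Nov 13.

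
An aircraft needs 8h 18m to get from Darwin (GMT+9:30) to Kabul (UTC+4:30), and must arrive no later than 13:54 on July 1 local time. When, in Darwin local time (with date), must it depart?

Target arrival in UTC: 13:54 − 4:30 = 09:24 on Jul 1.
Subtract 8 hours 18 minutes → departure 01:06 UTC on Jul 1.
Darwin is UTC+9:30: 01:06 + 9:30 = 10:36 on Jul 1.

10:36 on Jul 1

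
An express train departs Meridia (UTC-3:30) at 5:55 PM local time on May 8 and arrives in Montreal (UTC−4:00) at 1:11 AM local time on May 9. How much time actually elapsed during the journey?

Departure in UTC: 5:55 PM + 3:30 = 9:25 PM on May 8.
Arrival in UTC: 1:11 AM + 4:00 = 5:11 AM on May 9.
Elapsed = 5:11 AM − 9:25 PM (+1 day) = 7 hours 46 minutes.

7 hours 46 minutes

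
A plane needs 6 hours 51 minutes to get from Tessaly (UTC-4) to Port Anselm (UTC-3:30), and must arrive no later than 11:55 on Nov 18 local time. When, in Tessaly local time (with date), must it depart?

04:34 on November 18

Target arrival in UTC: 11:55 + 3:30 = 15:25 on Nov 18.
Subtract 6 hours and 51 minutes → departure 08:34 UTC on Nov 18.
Tessaly is UTC−4:00: 08:34 − 4:00 = 04:34 on Nov 18.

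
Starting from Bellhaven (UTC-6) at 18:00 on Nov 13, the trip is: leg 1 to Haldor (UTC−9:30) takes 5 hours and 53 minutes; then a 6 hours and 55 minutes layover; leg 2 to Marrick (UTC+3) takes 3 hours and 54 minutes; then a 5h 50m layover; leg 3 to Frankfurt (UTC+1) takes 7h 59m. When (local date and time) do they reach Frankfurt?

07:31 on November 15

Convert departure to UTC: 18:00 + 6:00 = 00:00 UTC on Nov 14.
Add 5 hours 53 minutes leg 1 → 05:53 UTC.
Add 6 hours and 55 minutes layover in Haldor → 12:48 UTC.
Add 3 hours 54 minutes leg 2 → 16:42 UTC.
Add 5 hours and 50 minutes layover in Marrick → 22:32 UTC.
Add 7 hours 59 minutes leg 3 → 06:31 UTC (Nov 15).
Frankfurt is UTC+1:00, so local arrival = 06:31 + 1:00 = 07:31 on Nov 15.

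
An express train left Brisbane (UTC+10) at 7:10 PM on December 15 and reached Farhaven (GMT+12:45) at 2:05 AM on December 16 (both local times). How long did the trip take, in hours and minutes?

Departure in UTC: 7:10 PM − 10:00 = 9:10 AM on Dec 15.
Arrival in UTC: 2:05 AM − 12:45 = 1:20 PM on Dec 15.
Elapsed = 1:20 PM − 9:10 AM = 4 hours 10 minutes.

4 hours 10 minutes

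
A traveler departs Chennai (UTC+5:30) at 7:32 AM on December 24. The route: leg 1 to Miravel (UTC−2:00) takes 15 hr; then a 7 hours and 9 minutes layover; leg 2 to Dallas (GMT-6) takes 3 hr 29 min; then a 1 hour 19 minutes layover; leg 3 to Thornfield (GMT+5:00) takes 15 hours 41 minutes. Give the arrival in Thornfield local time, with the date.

1:40 AM on Dec 26

Convert departure to UTC: 7:32 AM − 5:30 = 2:02 AM UTC on Dec 24.
Add 15 hours leg 1 → 5:02 PM UTC.
Add 7 hours 9 minutes layover in Miravel → 12:11 AM UTC (Dec 25).
Add 3 hours and 29 minutes leg 2 → 3:40 AM UTC.
Add 1 hour 19 minutes layover in Dallas → 4:59 AM UTC.
Add 15 hours and 41 minutes leg 3 → 8:40 PM UTC.
Thornfield is UTC+5:00, so local arrival = 8:40 PM + 5:00 = 1:40 AM on Dec 26.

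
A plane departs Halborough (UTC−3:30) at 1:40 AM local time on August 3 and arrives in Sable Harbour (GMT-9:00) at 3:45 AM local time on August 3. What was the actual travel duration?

7 hours 35 minutes

Sable Harbour is 5:30 behind Halborough.
Clock-face elapsed time (ignoring zones) is 2 hours 5 minutes.
Actual elapsed = 2 hours 5 minutes + 5:30 = 7 hours 35 minutes.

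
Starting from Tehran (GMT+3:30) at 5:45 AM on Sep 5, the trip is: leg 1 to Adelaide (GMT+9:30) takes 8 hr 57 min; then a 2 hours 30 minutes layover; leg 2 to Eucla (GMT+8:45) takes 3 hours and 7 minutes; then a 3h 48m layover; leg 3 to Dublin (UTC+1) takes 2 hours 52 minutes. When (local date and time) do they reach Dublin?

12:29 AM on September 6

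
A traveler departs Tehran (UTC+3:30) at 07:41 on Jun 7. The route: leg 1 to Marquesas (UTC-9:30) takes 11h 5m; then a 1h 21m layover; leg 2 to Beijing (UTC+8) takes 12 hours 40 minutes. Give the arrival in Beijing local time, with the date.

Convert departure to UTC: 07:41 − 3:30 = 04:11 UTC on Jun 7.
Add 11 hours 5 minutes leg 1 → 15:16 UTC.
Add 1 hour 21 minutes layover in Marquesas → 16:37 UTC.
Add 12 hours 40 minutes leg 2 → 05:17 UTC (Jun 8).
Beijing is UTC+8:00, so local arrival = 05:17 + 8:00 = 13:17 on Jun 8.

13:17 on June 8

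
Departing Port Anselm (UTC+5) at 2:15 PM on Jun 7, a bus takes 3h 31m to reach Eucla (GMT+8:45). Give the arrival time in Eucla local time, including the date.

Eucla is 3:45 ahead of Port Anselm.
After 3 hours and 31 minutes it is 5:46 PM in Port Anselm.
Shift by the zone difference: 5:46 PM + 3:45 = 9:31 PM on Jun 7 in Eucla.

9:31 PM on Jun 7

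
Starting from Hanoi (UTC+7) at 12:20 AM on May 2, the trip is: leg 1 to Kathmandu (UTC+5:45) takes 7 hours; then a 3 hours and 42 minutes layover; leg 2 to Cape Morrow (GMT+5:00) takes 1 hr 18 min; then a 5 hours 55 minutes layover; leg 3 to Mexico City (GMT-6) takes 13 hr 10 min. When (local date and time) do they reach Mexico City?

6:25 PM on May 2

Convert departure to UTC: 12:20 AM − 7:00 = 5:20 PM UTC on May 1.
Add 7 hours leg 1 → 12:20 AM UTC (May 2).
Add 3 hours 42 minutes layover in Kathmandu → 4:02 AM UTC.
Add 1 hour 18 minutes leg 2 → 5:20 AM UTC.
Add 5 hours 55 minutes layover in Cape Morrow → 11:15 AM UTC.
Add 13 hours 10 minutes leg 3 → 12:25 AM UTC (May 3).
Mexico City is UTC−6:00, so local arrival = 12:25 AM − 6:00 = 6:25 PM on May 2.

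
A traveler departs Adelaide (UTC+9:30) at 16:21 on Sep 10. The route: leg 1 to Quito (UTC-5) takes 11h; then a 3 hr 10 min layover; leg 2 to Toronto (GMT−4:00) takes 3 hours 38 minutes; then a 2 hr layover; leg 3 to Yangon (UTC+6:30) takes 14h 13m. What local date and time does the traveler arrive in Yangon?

23:22 on September 11

Convert departure to UTC: 16:21 − 9:30 = 06:51 UTC on Sep 10.
Add 11 hours leg 1 → 17:51 UTC.
Add 3 hours 10 minutes layover in Quito → 21:01 UTC.
Add 3 hours 38 minutes leg 2 → 00:39 UTC (Sep 11).
Add 2 hours layover in Toronto → 02:39 UTC.
Add 14 hours 13 minutes leg 3 → 16:52 UTC.
Yangon is UTC+6:30, so local arrival = 16:52 + 6:30 = 23:22 on Sep 11.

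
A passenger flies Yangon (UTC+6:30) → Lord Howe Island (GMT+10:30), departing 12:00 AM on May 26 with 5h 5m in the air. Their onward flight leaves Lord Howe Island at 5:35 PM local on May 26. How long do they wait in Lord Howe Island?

Convert departure to UTC: 12:00 AM − 6:30 = 5:30 PM UTC on May 25.
Add 5 hours 5 minutes flight time → 10:35 PM UTC.
Lord Howe Island is UTC+10:30, so local arrival = 10:35 PM + 10:30 = 9:05 AM on May 26.
Layover = 5:35 PM − 9:05 AM = 8 hours 30 minutes.

8 hours 30 minutes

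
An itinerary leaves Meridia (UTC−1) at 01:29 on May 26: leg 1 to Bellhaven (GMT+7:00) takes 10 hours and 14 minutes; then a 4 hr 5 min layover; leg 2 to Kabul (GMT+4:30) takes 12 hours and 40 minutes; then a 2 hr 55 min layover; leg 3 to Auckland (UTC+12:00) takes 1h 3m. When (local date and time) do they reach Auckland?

Convert departure to UTC: 01:29 + 1:00 = 02:29 UTC on May 26.
Add 10 hours 14 minutes leg 1 → 12:43 UTC.
Add 4 hours 5 minutes layover in Bellhaven → 16:48 UTC.
Add 12 hours 40 minutes leg 2 → 05:28 UTC (May 27).
Add 2 hours 55 minutes layover in Kabul → 08:23 UTC.
Add 1 hour 3 minutes leg 3 → 09:26 UTC.
Auckland is UTC+12:00, so local arrival = 09:26 + 12:00 = 21:26 on May 27.

21:26 on May 27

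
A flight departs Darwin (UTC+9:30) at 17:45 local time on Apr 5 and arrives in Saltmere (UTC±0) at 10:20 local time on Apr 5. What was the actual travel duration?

Departure in UTC: 17:45 − 9:30 = 08:15 on Apr 5.
Arrival is already UTC: 10:20 on Apr 5.
Elapsed = 10:20 − 08:15 = 2 hours 5 minutes.

2 hours 5 minutes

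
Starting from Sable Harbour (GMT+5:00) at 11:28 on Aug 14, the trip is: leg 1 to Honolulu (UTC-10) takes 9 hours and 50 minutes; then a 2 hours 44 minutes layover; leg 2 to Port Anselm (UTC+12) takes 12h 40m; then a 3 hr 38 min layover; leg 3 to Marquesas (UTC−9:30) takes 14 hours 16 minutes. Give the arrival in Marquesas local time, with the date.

16:06 on August 15

Convert departure to UTC: 11:28 − 5:00 = 06:28 UTC on Aug 14.
Add 9 hours and 50 minutes leg 1 → 16:18 UTC.
Add 2 hours 44 minutes layover in Honolulu → 19:02 UTC.
Add 12 hours and 40 minutes leg 2 → 07:42 UTC (Aug 15).
Add 3 hours and 38 minutes layover in Port Anselm → 11:20 UTC.
Add 14 hours and 16 minutes leg 3 → 01:36 UTC (Aug 16).
Marquesas is UTC−9:30, so local arrival = 01:36 − 9:30 = 16:06 on Aug 15.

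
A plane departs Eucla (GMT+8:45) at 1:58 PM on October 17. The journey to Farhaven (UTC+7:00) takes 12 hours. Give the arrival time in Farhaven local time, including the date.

Convert departure to UTC: 1:58 PM − 8:45 = 5:13 AM UTC on Oct 17.
Add 12 hours travel time → 5:13 PM UTC.
Farhaven is UTC+7:00, so local arrival = 5:13 PM + 7:00 = 12:13 AM on Oct 18.

12:13 AM on Oct 18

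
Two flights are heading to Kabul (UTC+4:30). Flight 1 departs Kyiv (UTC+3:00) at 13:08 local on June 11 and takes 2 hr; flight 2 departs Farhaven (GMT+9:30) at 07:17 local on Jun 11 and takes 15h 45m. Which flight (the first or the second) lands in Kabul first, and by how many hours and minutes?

the first, by 1 hour 24 minutes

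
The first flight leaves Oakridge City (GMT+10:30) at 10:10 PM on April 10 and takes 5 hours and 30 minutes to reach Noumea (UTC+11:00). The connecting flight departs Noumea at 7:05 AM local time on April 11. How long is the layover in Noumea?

2 hours 55 minutes

Convert departure to UTC: 10:10 PM − 10:30 = 11:40 AM UTC on Apr 10.
Add 5 hours 30 minutes flight time → 5:10 PM UTC.
Noumea is UTC+11:00, so local arrival = 5:10 PM + 11:00 = 4:10 AM on Apr 11.
Layover = 7:05 AM − 4:10 AM = 2 hours 55 minutes.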